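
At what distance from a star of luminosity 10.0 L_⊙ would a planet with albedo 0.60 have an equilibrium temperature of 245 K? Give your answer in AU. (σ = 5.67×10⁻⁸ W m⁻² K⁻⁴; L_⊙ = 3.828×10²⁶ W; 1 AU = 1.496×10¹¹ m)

d ≈ 2.58 AU

L = 10.0 × 3.828×10²⁶ = 3.83×10²⁷ W.
From T_eq⁴ = L(1−A)/(16πσd²): d = √[L(1−A)/(16πσT_eq⁴)].
d = √[3.83×10²⁷ × 0.40 / (16π × 5.67×10⁻⁸ × (245)⁴)] = 3.86×10¹¹ m = 2.58 AU.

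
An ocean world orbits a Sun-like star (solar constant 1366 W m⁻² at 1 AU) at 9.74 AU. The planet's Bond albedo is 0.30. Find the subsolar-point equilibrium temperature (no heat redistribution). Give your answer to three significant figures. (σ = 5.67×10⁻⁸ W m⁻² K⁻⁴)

T_ss ≈ 115 K

Flux at 9.74 AU: S = 1366/9.74² = 14.4 W m⁻².
At the subsolar point the surface absorbs S(1−A) and emits σT⁴ per unit area — no factor of 4, since only the local patch is in balance.
T = [14.4 × 0.70 / 5.67×10⁻⁸]^(1/4) = (1.78×10⁸)^(1/4) = 115 K.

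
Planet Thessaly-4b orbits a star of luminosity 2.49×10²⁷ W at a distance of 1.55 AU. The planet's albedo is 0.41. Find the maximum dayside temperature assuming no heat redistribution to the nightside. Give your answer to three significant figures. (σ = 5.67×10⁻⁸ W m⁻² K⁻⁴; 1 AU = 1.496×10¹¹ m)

T_ss ≈ 443 K

d = 1.55 AU = 2.32×10¹¹ m.
Flux: S = L/(4πd²) = 2.49×10²⁷/(4π×(2.32×10¹¹)²) = 3690 W m⁻².
With no redistribution each surface element balances locally: S(1−A) = σT⁴.
T = [3690 × 0.59 / 5.67×10⁻⁸]^(1/4) = (3.83×10¹⁰)^(1/4) = 443 K.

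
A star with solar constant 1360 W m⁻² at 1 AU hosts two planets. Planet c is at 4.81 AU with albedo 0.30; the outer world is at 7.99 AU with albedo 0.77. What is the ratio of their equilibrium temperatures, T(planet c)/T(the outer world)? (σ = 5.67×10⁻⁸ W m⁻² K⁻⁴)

T₁/T₂ ≈ 1.702

T_eq = [S₀(1−A)/(4σd²)]^(1/4), so T ∝ (1−A)^(1/4) / √d.
T₁ = [1360×0.70/(4×5.67×10⁻⁸×4.81²)]^(1/4) = 116.06 K.
T₂ = [1360×0.23/(4×5.67×10⁻⁸×7.99²)]^(1/4) = 68.18 K.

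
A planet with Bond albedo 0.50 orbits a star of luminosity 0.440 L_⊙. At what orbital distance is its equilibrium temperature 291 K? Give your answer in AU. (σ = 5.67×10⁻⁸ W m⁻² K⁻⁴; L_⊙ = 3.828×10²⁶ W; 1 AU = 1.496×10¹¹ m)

d ≈ 0.429 AU

L = 0.440 × 3.828×10²⁶ = 1.68×10²⁶ W.
From T_eq⁴ = L(1−A)/(16πσd²): d = √[L(1−A)/(16πσT_eq⁴)].
d = √[1.68×10²⁶ × 0.50 / (16π × 5.67×10⁻⁸ × (291)⁴)] = 6.42×10¹⁰ m = 0.429 AU.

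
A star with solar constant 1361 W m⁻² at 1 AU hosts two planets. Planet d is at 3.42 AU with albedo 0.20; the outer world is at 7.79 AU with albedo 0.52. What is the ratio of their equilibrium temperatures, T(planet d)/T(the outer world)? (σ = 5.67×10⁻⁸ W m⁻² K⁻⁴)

T₁/T₂ ≈ 1.715

T_eq = [S₀(1−A)/(4σd²)]^(1/4), so T ∝ (1−A)^(1/4) / √d.
T₁ = [1361×0.80/(4×5.67×10⁻⁸×3.42²)]^(1/4) = 142.34 K.
T₂ = [1361×0.48/(4×5.67×10⁻⁸×7.79²)]^(1/4) = 83.00 K.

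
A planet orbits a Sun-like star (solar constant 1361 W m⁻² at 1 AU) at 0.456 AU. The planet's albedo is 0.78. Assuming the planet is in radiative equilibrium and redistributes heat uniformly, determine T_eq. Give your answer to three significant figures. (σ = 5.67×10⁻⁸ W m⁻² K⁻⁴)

Flux at 0.456 AU: S = 1361/0.456² = 6550 W m⁻².
Energy balance: absorbed = emitted ⇒ πR²·S(1−A) = 4πR²·σT_eq⁴, so T_eq⁴ = S(1−A)/(4σ).
T_eq = [6550 × 0.22 / (4 × 5.67×10⁻⁸)]^(1/4) = (6.35×10⁹)^(1/4) = 282 K.

T_eq ≈ 282 K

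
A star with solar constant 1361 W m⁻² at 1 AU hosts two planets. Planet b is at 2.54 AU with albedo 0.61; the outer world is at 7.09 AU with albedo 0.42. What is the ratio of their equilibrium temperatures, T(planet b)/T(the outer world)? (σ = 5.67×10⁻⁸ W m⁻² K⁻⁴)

T₁/T₂ ≈ 1.513

T_eq = [S₀(1−A)/(4σd²)]^(1/4), so T ∝ (1−A)^(1/4) / √d.
T₁ = [1361×0.39/(4×5.67×10⁻⁸×2.54²)]^(1/4) = 138.01 K.
T₂ = [1361×0.58/(4×5.67×10⁻⁸×7.09²)]^(1/4) = 91.22 K.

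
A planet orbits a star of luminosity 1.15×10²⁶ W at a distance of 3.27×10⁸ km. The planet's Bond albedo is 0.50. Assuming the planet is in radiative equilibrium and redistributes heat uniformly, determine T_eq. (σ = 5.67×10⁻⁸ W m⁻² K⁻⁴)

T_eq ≈ 117 K

d = 3.27×10⁸ km = 3.27×10¹¹ m.
Flux: S = L/(4πd²) = 1.15×10²⁶/(4π×(3.27×10¹¹)²) = 85.6 W m⁻².
Energy balance: absorbed = emitted ⇒ πR²·S(1−A) = 4πR²·σT_eq⁴, so T_eq⁴ = S(1−A)/(4σ).
T_eq = [85.6 × 0.50 / (4 × 5.67×10⁻⁸)]^(1/4) = (1.89×10⁸)^(1/4) = 117 K.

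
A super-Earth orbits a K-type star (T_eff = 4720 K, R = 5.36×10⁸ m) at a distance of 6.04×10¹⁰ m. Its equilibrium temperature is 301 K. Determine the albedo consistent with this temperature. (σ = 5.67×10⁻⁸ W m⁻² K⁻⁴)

L = 4πR_⋆²σT_⋆⁴ = 4π(5.36×10⁸)² × 5.67×10⁻⁸ × (4720)⁴ = 1.02×10²⁶ W.
S = L/(4πd²) = 2220 W m⁻².
From T_eq⁴ = S(1−A)/(4σ): 1−A = 4σT_eq⁴/S.
1−A = 4 × 5.67×10⁻⁸ × (301)⁴ / 2220 = 0.840.

A ≈ 0.16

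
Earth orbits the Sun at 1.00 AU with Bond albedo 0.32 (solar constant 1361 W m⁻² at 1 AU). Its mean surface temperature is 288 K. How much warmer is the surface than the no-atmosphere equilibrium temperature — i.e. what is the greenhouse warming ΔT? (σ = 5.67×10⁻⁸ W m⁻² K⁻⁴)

ΔT ≈ 35.3 K

S = 1361/1.00² = 1361 W m⁻².
T_eq = [S(1−A)/(4σ)]^(1/4) = [1361×0.68/(4×5.67×10⁻⁸)]^(1/4) = 252.7 K.
ΔT = T_surf − T_eq = 288 − 252.7.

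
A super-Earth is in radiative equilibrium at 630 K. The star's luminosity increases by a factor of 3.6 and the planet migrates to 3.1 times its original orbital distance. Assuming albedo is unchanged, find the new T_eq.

T_eq ≈ 493 K

T_eq ∝ L^(1/4) · d^(−1/2).
T′ = 630 × 3.6^(1/4) / 3.1^(1/2) = 493 K.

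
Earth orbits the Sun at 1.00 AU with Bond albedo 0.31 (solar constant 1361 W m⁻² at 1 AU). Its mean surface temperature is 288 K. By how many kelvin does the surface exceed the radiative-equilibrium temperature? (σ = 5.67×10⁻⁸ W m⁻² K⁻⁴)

ΔT ≈ 34.3 K

S = 1361/1.00² = 1361 W m⁻².
T_eq = [S(1−A)/(4σ)]^(1/4) = [1361×0.69/(4×5.67×10⁻⁸)]^(1/4) = 253.7 K.
ΔT = T_surf − T_eq = 288 − 253.7.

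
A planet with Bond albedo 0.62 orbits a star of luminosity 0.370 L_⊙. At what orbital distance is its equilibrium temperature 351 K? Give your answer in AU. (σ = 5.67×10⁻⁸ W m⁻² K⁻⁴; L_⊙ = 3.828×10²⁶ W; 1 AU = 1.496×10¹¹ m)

d ≈ 0.236 AU

L = 0.370 × 3.828×10²⁶ = 1.42×10²⁶ W.
From T_eq⁴ = L(1−A)/(16πσd²): d = √[L(1−A)/(16πσT_eq⁴)].
d = √[1.42×10²⁶ × 0.38 / (16π × 5.67×10⁻⁸ × (351)⁴)] = 3.53×10¹⁰ m = 0.236 AU.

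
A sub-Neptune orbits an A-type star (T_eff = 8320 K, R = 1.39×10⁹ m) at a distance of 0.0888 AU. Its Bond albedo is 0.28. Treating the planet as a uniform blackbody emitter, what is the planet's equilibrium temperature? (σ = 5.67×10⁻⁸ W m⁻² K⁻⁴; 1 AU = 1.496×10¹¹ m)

T_eq ≈ 1750 K

d = 0.0888 AU = 1.33×10¹⁰ m.
L = 4πR_⋆²σT_⋆⁴ = 4π(1.39×10⁹)² × 5.67×10⁻⁸ × (8320)⁴ = 6.60×10²⁷ W.
S = L/(4πd²) = 2.97×10⁶ W m⁻².
Energy balance: absorbed = emitted ⇒ πR²·S(1−A) = 4πR²·σT_eq⁴, so T_eq⁴ = S(1−A)/(4σ).
T_eq = [2.97×10⁶ × 0.72 / (4 × 5.67×10⁻⁸)]^(1/4) = (9.44×10¹²)^(1/4) = 1750 K.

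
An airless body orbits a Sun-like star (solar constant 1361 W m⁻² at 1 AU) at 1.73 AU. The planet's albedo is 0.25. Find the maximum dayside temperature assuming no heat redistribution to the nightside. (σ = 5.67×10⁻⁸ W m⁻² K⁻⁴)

T_ss ≈ 278 K

Flux at 1.73 AU: S = 1361/1.73² = 455 W m⁻².
With no redistribution each surface element balances locally: S(1−A) = σT⁴.
T = [455 × 0.75 / 5.67×10⁻⁸]^(1/4) = (6.02×10⁹)^(1/4) = 278 K.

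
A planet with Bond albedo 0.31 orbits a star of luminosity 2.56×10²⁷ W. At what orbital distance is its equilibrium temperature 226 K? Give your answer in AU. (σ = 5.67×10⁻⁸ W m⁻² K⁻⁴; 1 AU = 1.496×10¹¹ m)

From T_eq⁴ = L(1−A)/(16πσd²): d = √[L(1−A)/(16πσT_eq⁴)].
d = √[2.56×10²⁷ × 0.69 / (16π × 5.67×10⁻⁸ × (226)⁴)] = 4.87×10¹¹ m = 3.26 AU.

d ≈ 3.26 AU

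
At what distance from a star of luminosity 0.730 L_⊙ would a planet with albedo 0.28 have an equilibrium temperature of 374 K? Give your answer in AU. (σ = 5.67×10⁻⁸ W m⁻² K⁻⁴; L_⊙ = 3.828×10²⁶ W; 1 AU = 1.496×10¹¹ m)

d ≈ 0.402 AU

L = 0.730 × 3.828×10²⁶ = 2.79×10²⁶ W.
From T_eq⁴ = L(1−A)/(16πσd²): d = √[L(1−A)/(16πσT_eq⁴)].
d = √[2.79×10²⁶ × 0.72 / (16π × 5.67×10⁻⁸ × (374)⁴)] = 6.01×10¹⁰ m = 0.402 AU.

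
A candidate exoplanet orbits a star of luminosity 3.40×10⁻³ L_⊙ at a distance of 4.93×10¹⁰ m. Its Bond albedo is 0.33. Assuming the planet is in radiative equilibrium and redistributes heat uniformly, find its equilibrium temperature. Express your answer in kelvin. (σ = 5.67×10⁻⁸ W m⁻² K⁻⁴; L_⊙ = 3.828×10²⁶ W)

L = 3.40×10⁻³ × 3.828×10²⁶ = 1.30×10²⁴ W.
Flux: S = L/(4πd²) = 1.30×10²⁴/(4π×(4.93×10¹⁰)²) = 42.6 W m⁻².
Energy balance: absorbed = emitted ⇒ πR²·S(1−A) = 4πR²·σT_eq⁴, so T_eq⁴ = S(1−A)/(4σ).
T_eq = [42.6 × 0.67 / (4 × 5.67×10⁻⁸)]^(1/4) = (1.26×10⁸)^(1/4) = 106 K.

T_eq ≈ 106 K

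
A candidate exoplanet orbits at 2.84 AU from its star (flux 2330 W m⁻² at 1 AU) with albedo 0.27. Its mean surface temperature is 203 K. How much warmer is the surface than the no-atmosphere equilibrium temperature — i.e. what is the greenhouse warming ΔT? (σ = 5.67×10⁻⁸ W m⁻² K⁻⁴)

S = 2330/2.84² = 288.9 W m⁻².
T_eq = [S(1−A)/(4σ)]^(1/4) = [288.9×0.73/(4×5.67×10⁻⁸)]^(1/4) = 174.6 K.
ΔT = T_surf − T_eq = 203 − 174.6.

ΔT ≈ 28.4 K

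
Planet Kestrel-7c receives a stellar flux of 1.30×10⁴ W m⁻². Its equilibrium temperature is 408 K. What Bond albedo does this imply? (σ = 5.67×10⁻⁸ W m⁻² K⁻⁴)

From T_eq⁴ = S(1−A)/(4σ): 1−A = 4σT_eq⁴/S.
1−A = 4 × 5.67×10⁻⁸ × (408)⁴ / 1.30×10⁴ = 0.483.

A ≈ 0.52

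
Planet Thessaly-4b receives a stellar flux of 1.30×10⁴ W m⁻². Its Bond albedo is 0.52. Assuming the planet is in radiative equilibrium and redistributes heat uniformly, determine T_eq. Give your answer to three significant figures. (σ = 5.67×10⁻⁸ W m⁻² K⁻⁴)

Energy balance: absorbed = emitted ⇒ πR²·S(1−A) = 4πR²·σT_eq⁴, so T_eq⁴ = S(1−A)/(4σ).
T_eq = [1.30×10⁴ × 0.48 / (4 × 5.67×10⁻⁸)]^(1/4) = (2.75×10¹⁰)^(1/4) = 407 K.

T_eq ≈ 407 K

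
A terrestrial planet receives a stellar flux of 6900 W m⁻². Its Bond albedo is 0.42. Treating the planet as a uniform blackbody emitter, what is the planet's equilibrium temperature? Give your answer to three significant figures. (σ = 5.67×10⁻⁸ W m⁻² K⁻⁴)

Energy balance: absorbed = emitted ⇒ πR²·S(1−A) = 4πR²·σT_eq⁴, so T_eq⁴ = S(1−A)/(4σ).
T_eq = [6900 × 0.58 / (4 × 5.67×10⁻⁸)]^(1/4) = (1.76×10¹⁰)^(1/4) = 364 K.

T_eq ≈ 364 K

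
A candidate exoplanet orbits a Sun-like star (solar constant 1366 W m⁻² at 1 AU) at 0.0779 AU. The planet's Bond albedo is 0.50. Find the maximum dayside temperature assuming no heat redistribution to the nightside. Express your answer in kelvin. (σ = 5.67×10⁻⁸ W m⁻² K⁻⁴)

Flux at 0.0779 AU: S = 1366/0.0779² = 2.25×10⁵ W m⁻².
With no redistribution each surface element balances locally: S(1−A) = σT⁴.
T = [2.25×10⁵ × 0.50 / 5.67×10⁻⁸]^(1/4) = (1.99×10¹²)^(1/4) = 1190 K.

T_ss ≈ 1190 K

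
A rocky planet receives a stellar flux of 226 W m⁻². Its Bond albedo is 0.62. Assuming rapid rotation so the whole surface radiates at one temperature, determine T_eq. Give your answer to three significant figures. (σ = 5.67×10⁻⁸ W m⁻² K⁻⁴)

Energy balance: absorbed = emitted ⇒ πR²·S(1−A) = 4πR²·σT_eq⁴, so T_eq⁴ = S(1−A)/(4σ).
T_eq = [226 × 0.38 / (4 × 5.67×10⁻⁸)]^(1/4) = (3.79×10⁸)^(1/4) = 139 K.

T_eq ≈ 139 K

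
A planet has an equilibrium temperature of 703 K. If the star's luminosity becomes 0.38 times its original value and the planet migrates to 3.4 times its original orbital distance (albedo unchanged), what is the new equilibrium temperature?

T_eq ≈ 299 K

T_eq ∝ L^(1/4) · d^(−1/2).
T′ = 703 × 0.38^(1/4) / 3.4^(1/2) = 299 K.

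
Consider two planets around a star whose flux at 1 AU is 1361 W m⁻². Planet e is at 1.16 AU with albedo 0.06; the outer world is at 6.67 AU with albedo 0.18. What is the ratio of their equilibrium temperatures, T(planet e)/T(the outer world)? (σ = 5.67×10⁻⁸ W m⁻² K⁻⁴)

T_eq = [S₀(1−A)/(4σd²)]^(1/4), so T ∝ (1−A)^(1/4) / √d.
T₁ = [1361×0.94/(4×5.67×10⁻⁸×1.16²)]^(1/4) = 254.45 K.
T₂ = [1361×0.82/(4×5.67×10⁻⁸×6.67²)]^(1/4) = 102.55 K.

T₁/T₂ ≈ 2.481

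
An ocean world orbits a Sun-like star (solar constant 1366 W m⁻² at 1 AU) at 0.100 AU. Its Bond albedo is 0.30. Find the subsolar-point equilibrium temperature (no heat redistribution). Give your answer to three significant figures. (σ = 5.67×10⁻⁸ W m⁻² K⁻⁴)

Flux at 0.100 AU: S = 1366/0.100² = 1.37×10⁵ W m⁻².
At the subsolar point the surface absorbs S(1−A) and emits σT⁴ per unit area — no factor of 4, since only the local patch is in balance.
T = [1.37×10⁵ × 0.70 / 5.67×10⁻⁸]^(1/4) = (1.69×10¹²)^(1/4) = 1140 K.

T_ss ≈ 1140 K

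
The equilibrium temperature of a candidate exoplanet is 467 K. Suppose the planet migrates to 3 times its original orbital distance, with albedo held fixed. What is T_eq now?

T_eq ∝ L^(1/4) · d^(−1/2).
T′ = 467 / 3^(1/2) = 270 K.

T_eq ≈ 270 K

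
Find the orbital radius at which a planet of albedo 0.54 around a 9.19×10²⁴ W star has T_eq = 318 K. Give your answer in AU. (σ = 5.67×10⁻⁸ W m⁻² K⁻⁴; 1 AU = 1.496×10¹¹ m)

From T_eq⁴ = L(1−A)/(16πσd²): d = √[L(1−A)/(16πσT_eq⁴)].
d = √[9.19×10²⁴ × 0.46 / (16π × 5.67×10⁻⁸ × (318)⁴)] = 1.20×10¹⁰ m = 0.0805 AU.

d ≈ 0.0805 AU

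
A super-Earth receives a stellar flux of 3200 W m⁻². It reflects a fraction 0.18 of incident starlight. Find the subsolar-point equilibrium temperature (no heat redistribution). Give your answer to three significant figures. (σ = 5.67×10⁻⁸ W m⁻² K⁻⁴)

At the subsolar point the surface absorbs S(1−A) and emits σT⁴ per unit area — no factor of 4, since only the local patch is in balance.
T = [3200 × 0.82 / 5.67×10⁻⁸]^(1/4) = (4.63×10¹⁰)^(1/4) = 464 K.

T_ss ≈ 464 K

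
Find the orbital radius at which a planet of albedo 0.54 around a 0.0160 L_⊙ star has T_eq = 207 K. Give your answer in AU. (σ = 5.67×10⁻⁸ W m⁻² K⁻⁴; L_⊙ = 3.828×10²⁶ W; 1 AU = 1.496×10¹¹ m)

L = 0.0160 × 3.828×10²⁶ = 6.12×10²⁴ W.
From T_eq⁴ = L(1−A)/(16πσd²): d = √[L(1−A)/(16πσT_eq⁴)].
d = √[6.12×10²⁴ × 0.46 / (16π × 5.67×10⁻⁸ × (207)⁴)] = 2.32×10¹⁰ m = 0.155 AU.

d ≈ 0.155 AU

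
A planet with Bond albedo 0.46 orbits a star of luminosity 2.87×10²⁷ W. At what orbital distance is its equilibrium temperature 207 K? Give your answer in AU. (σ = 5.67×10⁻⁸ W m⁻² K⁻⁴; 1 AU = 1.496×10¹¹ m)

d ≈ 3.64 AU

From T_eq⁴ = L(1−A)/(16πσd²): d = √[L(1−A)/(16πσT_eq⁴)].
d = √[2.87×10²⁷ × 0.54 / (16π × 5.67×10⁻⁸ × (207)⁴)] = 5.44×10¹¹ m = 3.64 AU.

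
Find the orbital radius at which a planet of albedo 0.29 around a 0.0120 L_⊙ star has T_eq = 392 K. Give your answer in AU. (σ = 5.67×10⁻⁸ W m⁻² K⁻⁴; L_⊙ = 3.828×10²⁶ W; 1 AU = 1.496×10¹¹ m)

L = 0.0120 × 3.828×10²⁶ = 4.59×10²⁴ W.
From T_eq⁴ = L(1−A)/(16πσd²): d = √[L(1−A)/(16πσT_eq⁴)].
d = √[4.59×10²⁴ × 0.71 / (16π × 5.67×10⁻⁸ × (392)⁴)] = 6.96×10⁹ m = 0.0465 AU.

d ≈ 0.0465 AU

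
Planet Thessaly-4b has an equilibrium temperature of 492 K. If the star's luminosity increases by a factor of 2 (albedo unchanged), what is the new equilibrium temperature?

T_eq ∝ L^(1/4) · d^(−1/2).
T′ = 492 × 2^(1/4) = 585 K.

T_eq ≈ 585 K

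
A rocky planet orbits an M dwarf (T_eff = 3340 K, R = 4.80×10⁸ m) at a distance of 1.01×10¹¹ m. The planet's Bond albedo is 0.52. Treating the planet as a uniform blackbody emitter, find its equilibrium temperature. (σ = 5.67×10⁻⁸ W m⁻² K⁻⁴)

T_eq ≈ 136 K

L = 4πR_⋆²σT_⋆⁴ = 4π(4.80×10⁸)² × 5.67×10⁻⁸ × (3340)⁴ = 2.04×10²⁵ W.
S = L/(4πd²) = 159 W m⁻².
Energy balance: absorbed = emitted ⇒ πR²·S(1−A) = 4πR²·σT_eq⁴, so T_eq⁴ = S(1−A)/(4σ).
T_eq = [159 × 0.48 / (4 × 5.67×10⁻⁸)]^(1/4) = (3.37×10⁸)^(1/4) = 136 K.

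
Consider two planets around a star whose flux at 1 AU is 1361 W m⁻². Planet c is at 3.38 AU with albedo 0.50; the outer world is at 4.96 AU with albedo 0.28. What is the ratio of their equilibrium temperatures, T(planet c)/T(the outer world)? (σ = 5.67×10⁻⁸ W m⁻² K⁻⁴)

T_eq = [S₀(1−A)/(4σd²)]^(1/4), so T ∝ (1−A)^(1/4) / √d.
T₁ = [1361×0.50/(4×5.67×10⁻⁸×3.38²)]^(1/4) = 127.30 K.
T₂ = [1361×0.72/(4×5.67×10⁻⁸×4.96²)]^(1/4) = 115.12 K.

T₁/T₂ ≈ 1.106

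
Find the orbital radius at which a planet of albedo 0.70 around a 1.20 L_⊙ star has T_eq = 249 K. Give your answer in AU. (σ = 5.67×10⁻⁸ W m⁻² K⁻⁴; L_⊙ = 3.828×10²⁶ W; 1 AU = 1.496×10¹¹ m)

d ≈ 0.750 AU

L = 1.20 × 3.828×10²⁶ = 4.59×10²⁶ W.
From T_eq⁴ = L(1−A)/(16πσd²): d = √[L(1−A)/(16πσT_eq⁴)].
d = √[4.59×10²⁶ × 0.30 / (16π × 5.67×10⁻⁸ × (249)⁴)] = 1.12×10¹¹ m = 0.750 AU.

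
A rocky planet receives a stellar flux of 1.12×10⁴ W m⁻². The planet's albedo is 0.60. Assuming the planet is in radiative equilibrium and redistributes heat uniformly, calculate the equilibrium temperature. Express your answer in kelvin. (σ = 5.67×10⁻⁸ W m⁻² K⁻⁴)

T_eq ≈ 375 K

Energy balance: absorbed = emitted ⇒ πR²·S(1−A) = 4πR²·σT_eq⁴, so T_eq⁴ = S(1−A)/(4σ).
T_eq = [1.12×10⁴ × 0.40 / (4 × 5.67×10⁻⁸)]^(1/4) = (1.98×10¹⁰)^(1/4) = 375 K.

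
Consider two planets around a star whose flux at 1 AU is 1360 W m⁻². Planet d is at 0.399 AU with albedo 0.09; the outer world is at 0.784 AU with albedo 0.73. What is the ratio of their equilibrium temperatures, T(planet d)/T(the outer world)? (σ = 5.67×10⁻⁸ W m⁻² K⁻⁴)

T₁/T₂ ≈ 1.899

T_eq = [S₀(1−A)/(4σd²)]^(1/4), so T ∝ (1−A)^(1/4) / √d.
T₁ = [1360×0.91/(4×5.67×10⁻⁸×0.399²)]^(1/4) = 430.28 K.
T₂ = [1360×0.27/(4×5.67×10⁻⁸×0.784²)]^(1/4) = 226.55 K.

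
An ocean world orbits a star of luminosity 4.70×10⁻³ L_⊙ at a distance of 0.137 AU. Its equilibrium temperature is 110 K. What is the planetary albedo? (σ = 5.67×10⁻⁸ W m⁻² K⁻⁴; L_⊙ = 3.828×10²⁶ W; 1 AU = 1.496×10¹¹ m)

A ≈ 0.90

d = 0.137 AU = 2.05×10¹⁰ m.
L = 4.70×10⁻³ × 3.828×10²⁶ = 1.80×10²⁴ W.
Flux: S = L/(4πd²) = 1.80×10²⁴/(4π×(2.05×10¹⁰)²) = 341 W m⁻².
From T_eq⁴ = S(1−A)/(4σ): 1−A = 4σT_eq⁴/S.
1−A = 4 × 5.67×10⁻⁸ × (110)⁴ / 341 = 0.097.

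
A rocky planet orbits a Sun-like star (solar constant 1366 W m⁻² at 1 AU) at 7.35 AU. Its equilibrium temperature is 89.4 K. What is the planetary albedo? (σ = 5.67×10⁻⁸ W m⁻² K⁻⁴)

A ≈ 0.43

Flux at 7.35 AU: S = 1366/7.35² = 25.3 W m⁻².
From T_eq⁴ = S(1−A)/(4σ): 1−A = 4σT_eq⁴/S.
1−A = 4 × 5.67×10⁻⁸ × (89.4)⁴ / 25.3 = 0.573.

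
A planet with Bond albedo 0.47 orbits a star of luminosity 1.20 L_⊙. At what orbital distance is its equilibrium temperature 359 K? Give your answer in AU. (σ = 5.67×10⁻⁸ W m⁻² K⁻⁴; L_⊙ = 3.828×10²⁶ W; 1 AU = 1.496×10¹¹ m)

L = 1.20 × 3.828×10²⁶ = 4.59×10²⁶ W.
From T_eq⁴ = L(1−A)/(16πσd²): d = √[L(1−A)/(16πσT_eq⁴)].
d = √[4.59×10²⁶ × 0.53 / (16π × 5.67×10⁻⁸ × (359)⁴)] = 7.17×10¹⁰ m = 0.479 AU.

d ≈ 0.479 AU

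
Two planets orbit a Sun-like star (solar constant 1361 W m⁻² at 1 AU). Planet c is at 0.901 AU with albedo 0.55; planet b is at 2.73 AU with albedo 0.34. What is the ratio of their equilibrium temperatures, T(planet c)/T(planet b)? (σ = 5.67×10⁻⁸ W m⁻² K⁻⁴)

T₁/T₂ ≈ 1.582

T_eq = [S₀(1−A)/(4σd²)]^(1/4), so T ∝ (1−A)^(1/4) / √d.
T₁ = [1361×0.45/(4×5.67×10⁻⁸×0.901²)]^(1/4) = 240.16 K.
T₂ = [1361×0.66/(4×5.67×10⁻⁸×2.73²)]^(1/4) = 151.83 K.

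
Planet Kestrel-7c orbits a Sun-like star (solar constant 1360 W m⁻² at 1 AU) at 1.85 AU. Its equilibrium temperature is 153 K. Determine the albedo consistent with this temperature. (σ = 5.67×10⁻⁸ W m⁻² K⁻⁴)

A ≈ 0.69

Flux at 1.85 AU: S = 1360/1.85² = 397 W m⁻².
From T_eq⁴ = S(1−A)/(4σ): 1−A = 4σT_eq⁴/S.
1−A = 4 × 5.67×10⁻⁸ × (153)⁴ / 397 = 0.313.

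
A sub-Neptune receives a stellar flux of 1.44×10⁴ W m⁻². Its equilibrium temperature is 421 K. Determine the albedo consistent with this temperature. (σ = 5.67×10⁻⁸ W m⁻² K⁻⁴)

A ≈ 0.51

From T_eq⁴ = S(1−A)/(4σ): 1−A = 4σT_eq⁴/S.
1−A = 4 × 5.67×10⁻⁸ × (421)⁴ / 1.44×10⁴ = 0.495.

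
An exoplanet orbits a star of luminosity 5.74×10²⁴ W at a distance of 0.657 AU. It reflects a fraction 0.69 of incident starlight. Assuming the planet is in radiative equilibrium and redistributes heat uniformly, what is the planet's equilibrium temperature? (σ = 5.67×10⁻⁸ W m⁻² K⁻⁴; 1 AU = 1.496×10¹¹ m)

d = 0.657 AU = 9.83×10¹⁰ m.
Flux: S = L/(4πd²) = 5.74×10²⁴/(4π×(9.83×10¹⁰)²) = 47.3 W m⁻².
Energy balance: absorbed = emitted ⇒ πR²·S(1−A) = 4πR²·σT_eq⁴, so T_eq⁴ = S(1−A)/(4σ).
T_eq = [47.3 × 0.31 / (4 × 5.67×10⁻⁸)]^(1/4) = (6.46×10⁷)^(1/4) = 89.7 K.

T_eq ≈ 89.7 K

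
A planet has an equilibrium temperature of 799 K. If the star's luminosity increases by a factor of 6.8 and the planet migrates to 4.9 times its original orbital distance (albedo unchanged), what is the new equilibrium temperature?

T_eq ∝ L^(1/4) · d^(−1/2).
T′ = 799 × 6.8^(1/4) / 4.9^(1/2) = 583 K.

T_eq ≈ 583 K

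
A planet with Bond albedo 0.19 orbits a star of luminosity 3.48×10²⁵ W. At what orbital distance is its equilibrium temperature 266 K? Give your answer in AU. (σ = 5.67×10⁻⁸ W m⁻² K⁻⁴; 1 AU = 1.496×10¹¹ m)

d ≈ 0.297 AU

From T_eq⁴ = L(1−A)/(16πσd²): d = √[L(1−A)/(16πσT_eq⁴)].
d = √[3.48×10²⁵ × 0.81 / (16π × 5.67×10⁻⁸ × (266)⁴)] = 4.44×10¹⁰ m = 0.297 AU.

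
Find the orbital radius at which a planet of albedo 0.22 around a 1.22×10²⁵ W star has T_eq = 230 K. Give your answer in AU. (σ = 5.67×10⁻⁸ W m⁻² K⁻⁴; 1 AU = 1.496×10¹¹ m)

From T_eq⁴ = L(1−A)/(16πσd²): d = √[L(1−A)/(16πσT_eq⁴)].
d = √[1.22×10²⁵ × 0.78 / (16π × 5.67×10⁻⁸ × (230)⁴)] = 3.45×10¹⁰ m = 0.231 AU.

d ≈ 0.231 AU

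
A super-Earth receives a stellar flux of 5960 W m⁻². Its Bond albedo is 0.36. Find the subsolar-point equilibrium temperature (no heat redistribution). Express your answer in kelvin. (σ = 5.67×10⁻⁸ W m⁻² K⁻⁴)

T_ss ≈ 509 K

At the subsolar point the surface absorbs S(1−A) and emits σT⁴ per unit area — no factor of 4, since only the local patch is in balance.
T = [5960 × 0.64 / 5.67×10⁻⁸]^(1/4) = (6.73×10¹⁰)^(1/4) = 509 K.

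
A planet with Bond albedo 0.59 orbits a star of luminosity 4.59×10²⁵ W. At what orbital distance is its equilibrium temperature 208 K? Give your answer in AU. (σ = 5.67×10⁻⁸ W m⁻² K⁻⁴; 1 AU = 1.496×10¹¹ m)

From T_eq⁴ = L(1−A)/(16πσd²): d = √[L(1−A)/(16πσT_eq⁴)].
d = √[4.59×10²⁵ × 0.41 / (16π × 5.67×10⁻⁸ × (208)⁴)] = 5.94×10¹⁰ m = 0.397 AU.

d ≈ 0.397 AU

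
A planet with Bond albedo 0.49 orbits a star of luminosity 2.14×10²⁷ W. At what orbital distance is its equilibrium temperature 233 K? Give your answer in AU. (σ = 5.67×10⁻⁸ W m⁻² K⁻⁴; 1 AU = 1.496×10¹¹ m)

From T_eq⁴ = L(1−A)/(16πσd²): d = √[L(1−A)/(16πσT_eq⁴)].
d = √[2.14×10²⁷ × 0.51 / (16π × 5.67×10⁻⁸ × (233)⁴)] = 3.60×10¹¹ m = 2.41 AU.

d ≈ 2.41 AU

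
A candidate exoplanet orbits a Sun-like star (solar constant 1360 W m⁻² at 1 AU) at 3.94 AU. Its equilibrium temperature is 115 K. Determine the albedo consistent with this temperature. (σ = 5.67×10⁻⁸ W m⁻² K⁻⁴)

Flux at 3.94 AU: S = 1360/3.94² = 87.6 W m⁻².
From T_eq⁴ = S(1−A)/(4σ): 1−A = 4σT_eq⁴/S.
1−A = 4 × 5.67×10⁻⁸ × (115)⁴ / 87.6 = 0.453.

A ≈ 0.55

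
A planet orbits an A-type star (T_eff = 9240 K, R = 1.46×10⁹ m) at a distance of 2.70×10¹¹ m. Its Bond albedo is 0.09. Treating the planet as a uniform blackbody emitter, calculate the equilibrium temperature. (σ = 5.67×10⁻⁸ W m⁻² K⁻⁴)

L = 4πR_⋆²σT_⋆⁴ = 4π(1.46×10⁹)² × 5.67×10⁻⁸ × (9240)⁴ = 1.11×10²⁸ W.
S = L/(4πd²) = 1.21×10⁴ W m⁻².
Energy balance: absorbed = emitted ⇒ πR²·S(1−A) = 4πR²·σT_eq⁴, so T_eq⁴ = S(1−A)/(4σ).
T_eq = [1.21×10⁴ × 0.91 / (4 × 5.67×10⁻⁸)]^(1/4) = (4.85×10¹⁰)^(1/4) = 469 K.

T_eq ≈ 469 K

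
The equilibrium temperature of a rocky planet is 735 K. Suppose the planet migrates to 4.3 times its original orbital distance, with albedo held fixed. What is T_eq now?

T_eq ∝ L^(1/4) · d^(−1/2).
T′ = 735 / 4.3^(1/2) = 354 K.

T_eq ≈ 354 K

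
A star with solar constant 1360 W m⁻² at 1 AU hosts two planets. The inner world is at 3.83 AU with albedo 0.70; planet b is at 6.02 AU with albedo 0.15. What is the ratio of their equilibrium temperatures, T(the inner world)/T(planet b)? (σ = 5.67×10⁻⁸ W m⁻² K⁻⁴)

T_eq = [S₀(1−A)/(4σd²)]^(1/4), so T ∝ (1−A)^(1/4) / √d.
T₁ = [1360×0.30/(4×5.67×10⁻⁸×3.83²)]^(1/4) = 105.23 K.
T₂ = [1360×0.85/(4×5.67×10⁻⁸×6.02²)]^(1/4) = 108.90 K.

T₁/T₂ ≈ 0.966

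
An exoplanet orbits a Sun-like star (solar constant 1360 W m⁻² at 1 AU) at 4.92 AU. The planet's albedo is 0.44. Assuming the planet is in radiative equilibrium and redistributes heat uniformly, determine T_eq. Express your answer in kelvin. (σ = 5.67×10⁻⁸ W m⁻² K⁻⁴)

T_eq ≈ 109 K

Flux at 4.92 AU: S = 1360/4.92² = 56.2 W m⁻².
Energy balance: absorbed = emitted ⇒ πR²·S(1−A) = 4πR²·σT_eq⁴, so T_eq⁴ = S(1−A)/(4σ).
T_eq = [56.2 × 0.56 / (4 × 5.67×10⁻⁸)]^(1/4) = (1.39×10⁸)^(1/4) = 109 K.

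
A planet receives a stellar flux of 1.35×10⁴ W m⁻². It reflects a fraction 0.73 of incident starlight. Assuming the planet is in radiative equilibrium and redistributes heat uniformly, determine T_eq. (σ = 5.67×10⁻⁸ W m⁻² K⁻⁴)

Energy balance: absorbed = emitted ⇒ πR²·S(1−A) = 4πR²·σT_eq⁴, so T_eq⁴ = S(1−A)/(4σ).
T_eq = [1.35×10⁴ × 0.27 / (4 × 5.67×10⁻⁸)]^(1/4) = (1.61×10¹⁰)^(1/4) = 356 K.

T_eq ≈ 356 K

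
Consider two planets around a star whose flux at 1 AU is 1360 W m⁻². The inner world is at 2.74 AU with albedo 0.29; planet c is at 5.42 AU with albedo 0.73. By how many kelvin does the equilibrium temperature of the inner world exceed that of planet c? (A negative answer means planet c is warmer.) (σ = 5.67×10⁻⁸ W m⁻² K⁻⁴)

ΔT ≈ 68.2 K

T_eq = [S₀(1−A)/(4σd²)]^(1/4), so T ∝ (1−A)^(1/4) / √d.
T₁ = [1360×0.71/(4×5.67×10⁻⁸×2.74²)]^(1/4) = 154.32 K.
T₂ = [1360×0.27/(4×5.67×10⁻⁸×5.42²)]^(1/4) = 86.16 K.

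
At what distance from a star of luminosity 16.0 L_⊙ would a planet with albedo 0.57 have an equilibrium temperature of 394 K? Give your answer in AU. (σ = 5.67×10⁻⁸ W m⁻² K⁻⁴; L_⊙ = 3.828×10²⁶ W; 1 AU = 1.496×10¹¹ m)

d ≈ 1.31 AU

L = 16.0 × 3.828×10²⁶ = 6.12×10²⁷ W.
From T_eq⁴ = L(1−A)/(16πσd²): d = √[L(1−A)/(16πσT_eq⁴)].
d = √[6.12×10²⁷ × 0.43 / (16π × 5.67×10⁻⁸ × (394)⁴)] = 1.96×10¹¹ m = 1.31 AU.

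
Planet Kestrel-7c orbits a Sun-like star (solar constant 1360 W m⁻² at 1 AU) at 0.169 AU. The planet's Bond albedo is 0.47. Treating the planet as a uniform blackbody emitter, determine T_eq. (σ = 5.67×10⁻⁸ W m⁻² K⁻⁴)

T_eq ≈ 578 K

Flux at 0.169 AU: S = 1360/0.169² = 4.76×10⁴ W m⁻².
Energy balance: absorbed = emitted ⇒ πR²·S(1−A) = 4πR²·σT_eq⁴, so T_eq⁴ = S(1−A)/(4σ).
T_eq = [4.76×10⁴ × 0.53 / (4 × 5.67×10⁻⁸)]^(1/4) = (1.11×10¹¹)^(1/4) = 578 K.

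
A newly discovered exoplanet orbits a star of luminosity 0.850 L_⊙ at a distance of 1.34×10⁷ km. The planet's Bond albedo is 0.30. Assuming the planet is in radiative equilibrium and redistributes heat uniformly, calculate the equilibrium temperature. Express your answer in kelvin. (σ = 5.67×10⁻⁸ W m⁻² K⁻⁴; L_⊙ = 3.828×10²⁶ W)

T_eq ≈ 817 K

d = 1.34×10⁷ km = 1.34×10¹⁰ m.
L = 0.850 × 3.828×10²⁶ = 3.25×10²⁶ W.
Flux: S = L/(4πd²) = 3.25×10²⁶/(4π×(1.34×10¹⁰)²) = 1.44×10⁵ W m⁻².
Energy balance: absorbed = emitted ⇒ πR²·S(1−A) = 4πR²·σT_eq⁴, so T_eq⁴ = S(1−A)/(4σ).
T_eq = [1.44×10⁵ × 0.70 / (4 × 5.67×10⁻⁸)]^(1/4) = (4.45×10¹¹)^(1/4) = 817 K.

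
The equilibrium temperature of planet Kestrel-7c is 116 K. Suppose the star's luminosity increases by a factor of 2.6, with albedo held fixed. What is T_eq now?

T_eq ∝ L^(1/4) · d^(−1/2).
T′ = 116 × 2.6^(1/4) = 147 K.

T_eq ≈ 147 K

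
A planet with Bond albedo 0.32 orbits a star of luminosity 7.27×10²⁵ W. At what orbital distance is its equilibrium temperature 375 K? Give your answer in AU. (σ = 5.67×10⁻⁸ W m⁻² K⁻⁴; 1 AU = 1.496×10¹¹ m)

From T_eq⁴ = L(1−A)/(16πσd²): d = √[L(1−A)/(16πσT_eq⁴)].
d = √[7.27×10²⁵ × 0.68 / (16π × 5.67×10⁻⁸ × (375)⁴)] = 2.96×10¹⁰ m = 0.198 AU.

d ≈ 0.198 AU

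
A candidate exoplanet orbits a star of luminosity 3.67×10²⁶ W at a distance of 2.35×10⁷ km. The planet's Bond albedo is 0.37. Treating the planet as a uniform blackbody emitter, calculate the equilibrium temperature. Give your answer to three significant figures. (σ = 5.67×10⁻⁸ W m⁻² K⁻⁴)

d = 2.35×10⁷ km = 2.35×10¹⁰ m.
Flux: S = L/(4πd²) = 3.67×10²⁶/(4π×(2.35×10¹⁰)²) = 5.29×10⁴ W m⁻².
Energy balance: absorbed = emitted ⇒ πR²·S(1−A) = 4πR²·σT_eq⁴, so T_eq⁴ = S(1−A)/(4σ).
T_eq = [5.29×10⁴ × 0.63 / (4 × 5.67×10⁻⁸)]^(1/4) = (1.47×10¹¹)^(1/4) = 619 K.

T_eq ≈ 619 K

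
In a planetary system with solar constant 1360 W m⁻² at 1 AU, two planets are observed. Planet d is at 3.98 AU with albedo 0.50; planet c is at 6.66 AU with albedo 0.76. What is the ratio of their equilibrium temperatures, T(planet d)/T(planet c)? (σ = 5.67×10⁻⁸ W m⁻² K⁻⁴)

T_eq = [S₀(1−A)/(4σd²)]^(1/4), so T ∝ (1−A)^(1/4) / √d.
T₁ = [1360×0.50/(4×5.67×10⁻⁸×3.98²)]^(1/4) = 117.29 K.
T₂ = [1360×0.24/(4×5.67×10⁻⁸×6.66²)]^(1/4) = 75.47 K.

T₁/T₂ ≈ 1.554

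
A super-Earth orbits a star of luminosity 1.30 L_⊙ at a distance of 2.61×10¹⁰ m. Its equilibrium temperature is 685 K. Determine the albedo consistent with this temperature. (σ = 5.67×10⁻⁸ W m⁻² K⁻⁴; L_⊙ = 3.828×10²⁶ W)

A ≈ 0.14

L = 1.30 × 3.828×10²⁶ = 4.98×10²⁶ W.
Flux: S = L/(4πd²) = 4.98×10²⁶/(4π×(2.61×10¹⁰)²) = 5.81×10⁴ W m⁻².
From T_eq⁴ = S(1−A)/(4σ): 1−A = 4σT_eq⁴/S.
1−A = 4 × 5.67×10⁻⁸ × (685)⁴ / 5.81×10⁴ = 0.859.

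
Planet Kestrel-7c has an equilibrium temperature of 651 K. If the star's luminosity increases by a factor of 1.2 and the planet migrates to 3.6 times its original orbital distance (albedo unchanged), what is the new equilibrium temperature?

T_eq ∝ L^(1/4) · d^(−1/2).
T′ = 651 × 1.2^(1/4) / 3.6^(1/2) = 359 K.

T_eq ≈ 359 K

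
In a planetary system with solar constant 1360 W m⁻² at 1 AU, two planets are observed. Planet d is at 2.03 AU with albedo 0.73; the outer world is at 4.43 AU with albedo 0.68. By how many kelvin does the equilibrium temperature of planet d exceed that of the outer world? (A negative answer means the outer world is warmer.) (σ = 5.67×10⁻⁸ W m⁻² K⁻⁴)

T_eq = [S₀(1−A)/(4σd²)]^(1/4), so T ∝ (1−A)^(1/4) / √d.
T₁ = [1360×0.27/(4×5.67×10⁻⁸×2.03²)]^(1/4) = 140.79 K.
T₂ = [1360×0.32/(4×5.67×10⁻⁸×4.43²)]^(1/4) = 99.44 K.

ΔT ≈ 41.3 K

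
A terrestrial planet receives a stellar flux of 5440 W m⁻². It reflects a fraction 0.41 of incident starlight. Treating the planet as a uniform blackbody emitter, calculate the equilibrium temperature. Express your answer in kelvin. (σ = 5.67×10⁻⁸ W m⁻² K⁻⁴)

T_eq ≈ 345 K

Energy balance: absorbed = emitted ⇒ πR²·S(1−A) = 4πR²·σT_eq⁴, so T_eq⁴ = S(1−A)/(4σ).
T_eq = [5440 × 0.59 / (4 × 5.67×10⁻⁸)]^(1/4) = (1.42×10¹⁰)^(1/4) = 345 K.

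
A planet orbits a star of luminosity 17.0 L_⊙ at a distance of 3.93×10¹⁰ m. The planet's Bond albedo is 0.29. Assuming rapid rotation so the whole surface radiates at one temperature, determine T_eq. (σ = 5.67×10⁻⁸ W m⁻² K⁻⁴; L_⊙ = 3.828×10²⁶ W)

L = 17.0 × 3.828×10²⁶ = 6.51×10²⁷ W.
Flux: S = L/(4πd²) = 6.51×10²⁷/(4π×(3.93×10¹⁰)²) = 3.35×10⁵ W m⁻².
Energy balance: absorbed = emitted ⇒ πR²·S(1−A) = 4πR²·σT_eq⁴, so T_eq⁴ = S(1−A)/(4σ).
T_eq = [3.35×10⁵ × 0.71 / (4 × 5.67×10⁻⁸)]^(1/4) = (1.05×10¹²)^(1/4) = 1010 K.

T_eq ≈ 1010 K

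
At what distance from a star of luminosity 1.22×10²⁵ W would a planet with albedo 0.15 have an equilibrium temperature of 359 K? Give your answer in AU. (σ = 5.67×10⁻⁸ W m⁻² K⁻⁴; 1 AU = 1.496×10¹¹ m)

From T_eq⁴ = L(1−A)/(16πσd²): d = √[L(1−A)/(16πσT_eq⁴)].
d = √[1.22×10²⁵ × 0.85 / (16π × 5.67×10⁻⁸ × (359)⁴)] = 1.48×10¹⁰ m = 0.0989 AU.

d ≈ 0.0989 AU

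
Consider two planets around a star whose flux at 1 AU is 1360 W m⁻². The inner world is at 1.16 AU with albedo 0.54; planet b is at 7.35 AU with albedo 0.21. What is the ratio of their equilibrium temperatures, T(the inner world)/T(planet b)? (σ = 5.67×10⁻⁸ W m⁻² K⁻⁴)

T_eq = [S₀(1−A)/(4σd²)]^(1/4), so T ∝ (1−A)^(1/4) / √d.
T₁ = [1360×0.46/(4×5.67×10⁻⁸×1.16²)]^(1/4) = 212.78 K.
T₂ = [1360×0.79/(4×5.67×10⁻⁸×7.35²)]^(1/4) = 96.77 K.

T₁/T₂ ≈ 2.199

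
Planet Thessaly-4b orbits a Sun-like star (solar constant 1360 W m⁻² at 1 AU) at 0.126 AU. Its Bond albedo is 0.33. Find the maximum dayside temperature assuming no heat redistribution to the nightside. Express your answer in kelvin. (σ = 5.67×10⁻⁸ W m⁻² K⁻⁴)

T_ss ≈ 1000 K

Flux at 0.126 AU: S = 1360/0.126² = 8.57×10⁴ W m⁻².
With no redistribution each surface element balances locally: S(1−A) = σT⁴.
T = [8.57×10⁴ × 0.67 / 5.67×10⁻⁸]^(1/4) = (1.01×10¹²)^(1/4) = 1000 K.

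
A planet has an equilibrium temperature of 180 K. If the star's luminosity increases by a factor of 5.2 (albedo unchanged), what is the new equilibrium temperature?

T_eq ≈ 272 K

T_eq ∝ L^(1/4) · d^(−1/2).
T′ = 180 × 5.2^(1/4) = 272 K.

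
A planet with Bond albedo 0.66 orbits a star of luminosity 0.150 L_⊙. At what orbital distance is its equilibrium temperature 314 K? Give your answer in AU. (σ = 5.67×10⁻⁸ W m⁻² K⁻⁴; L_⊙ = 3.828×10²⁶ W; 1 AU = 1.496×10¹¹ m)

d ≈ 0.177 AU

L = 0.150 × 3.828×10²⁶ = 5.74×10²⁵ W.
From T_eq⁴ = L(1−A)/(16πσd²): d = √[L(1−A)/(16πσT_eq⁴)].
d = √[5.74×10²⁵ × 0.34 / (16π × 5.67×10⁻⁸ × (314)⁴)] = 2.65×10¹⁰ m = 0.177 AU.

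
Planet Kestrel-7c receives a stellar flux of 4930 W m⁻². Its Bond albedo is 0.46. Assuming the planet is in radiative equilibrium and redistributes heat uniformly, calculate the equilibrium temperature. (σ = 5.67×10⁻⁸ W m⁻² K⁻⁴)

T_eq ≈ 329 K

Energy balance: absorbed = emitted ⇒ πR²·S(1−A) = 4πR²·σT_eq⁴, so T_eq⁴ = S(1−A)/(4σ).
T_eq = [4930 × 0.54 / (4 × 5.67×10⁻⁸)]^(1/4) = (1.17×10¹⁰)^(1/4) = 329 K.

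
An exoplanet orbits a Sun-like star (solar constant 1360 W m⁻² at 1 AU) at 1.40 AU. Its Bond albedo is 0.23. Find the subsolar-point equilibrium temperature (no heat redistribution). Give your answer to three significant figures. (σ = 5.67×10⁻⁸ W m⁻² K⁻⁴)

Flux at 1.40 AU: S = 1360/1.40² = 694 W m⁻².
At the subsolar point the surface absorbs S(1−A) and emits σT⁴ per unit area — no factor of 4, since only the local patch is in balance.
T = [694 × 0.77 / 5.67×10⁻⁸]^(1/4) = (9.42×10⁹)^(1/4) = 312 K.

T_ss ≈ 312 K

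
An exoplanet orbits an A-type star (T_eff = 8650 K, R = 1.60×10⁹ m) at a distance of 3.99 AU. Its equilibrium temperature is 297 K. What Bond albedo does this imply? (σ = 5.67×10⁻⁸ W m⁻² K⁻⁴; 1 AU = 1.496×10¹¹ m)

d = 3.99 AU = 5.97×10¹¹ m.
L = 4πR_⋆²σT_⋆⁴ = 4π(1.60×10⁹)² × 5.67×10⁻⁸ × (8650)⁴ = 1.02×10²⁸ W.
S = L/(4πd²) = 2280 W m⁻².
From T_eq⁴ = S(1−A)/(4σ): 1−A = 4σT_eq⁴/S.
1−A = 4 × 5.67×10⁻⁸ × (297)⁴ / 2280 = 0.774.

A ≈ 0.23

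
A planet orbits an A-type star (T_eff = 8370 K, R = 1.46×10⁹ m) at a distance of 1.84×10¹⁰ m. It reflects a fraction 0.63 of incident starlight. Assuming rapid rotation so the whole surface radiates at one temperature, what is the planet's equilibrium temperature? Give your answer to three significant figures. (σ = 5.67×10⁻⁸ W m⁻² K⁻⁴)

T_eq ≈ 1300 K

L = 4πR_⋆²σT_⋆⁴ = 4π(1.46×10⁹)² × 5.67×10⁻⁸ × (8370)⁴ = 7.45×10²⁷ W.
S = L/(4πd²) = 1.75×10⁶ W m⁻².
Energy balance: absorbed = emitted ⇒ πR²·S(1−A) = 4πR²·σT_eq⁴, so T_eq⁴ = S(1−A)/(4σ).
T_eq = [1.75×10⁶ × 0.37 / (4 × 5.67×10⁻⁸)]^(1/4) = (2.86×10¹²)^(1/4) = 1300 K.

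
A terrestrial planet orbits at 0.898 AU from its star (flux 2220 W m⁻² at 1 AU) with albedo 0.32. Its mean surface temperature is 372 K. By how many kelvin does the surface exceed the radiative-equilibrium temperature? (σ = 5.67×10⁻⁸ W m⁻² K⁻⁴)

S = 2220/0.898² = 2753 W m⁻².
T_eq = [S(1−A)/(4σ)]^(1/4) = [2753×0.68/(4×5.67×10⁻⁸)]^(1/4) = 301.4 K.
ΔT = T_surf − T_eq = 372 − 301.4.

ΔT ≈ 70.6 K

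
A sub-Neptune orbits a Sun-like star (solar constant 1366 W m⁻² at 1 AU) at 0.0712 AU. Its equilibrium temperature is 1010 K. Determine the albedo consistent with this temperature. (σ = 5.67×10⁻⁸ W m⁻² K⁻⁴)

Flux at 0.0712 AU: S = 1366/0.0712² = 2.69×10⁵ W m⁻².
From T_eq⁴ = S(1−A)/(4σ): 1−A = 4σT_eq⁴/S.
1−A = 4 × 5.67×10⁻⁸ × (1010)⁴ / 2.69×10⁵ = 0.876.

A ≈ 0.12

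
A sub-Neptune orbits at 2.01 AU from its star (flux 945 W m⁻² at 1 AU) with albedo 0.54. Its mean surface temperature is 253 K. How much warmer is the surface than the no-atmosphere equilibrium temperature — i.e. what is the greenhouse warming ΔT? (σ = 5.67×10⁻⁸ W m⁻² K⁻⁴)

S = 945/2.01² = 233.9 W m⁻².
T_eq = [S(1−A)/(4σ)]^(1/4) = [233.9×0.46/(4×5.67×10⁻⁸)]^(1/4) = 147.6 K.
ΔT = T_surf − T_eq = 253 − 147.6.

ΔT ≈ 105.4 K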